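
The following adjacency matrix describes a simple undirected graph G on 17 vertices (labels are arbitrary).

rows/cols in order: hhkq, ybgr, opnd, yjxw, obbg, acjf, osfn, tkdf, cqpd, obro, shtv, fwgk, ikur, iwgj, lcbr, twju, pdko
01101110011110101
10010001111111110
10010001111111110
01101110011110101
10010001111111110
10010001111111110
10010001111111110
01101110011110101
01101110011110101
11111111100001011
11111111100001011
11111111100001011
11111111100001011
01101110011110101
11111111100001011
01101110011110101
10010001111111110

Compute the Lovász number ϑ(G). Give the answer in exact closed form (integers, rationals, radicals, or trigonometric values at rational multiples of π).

6

deg(twju) = 11; N(twju) = {ybgr, opnd, obbg, acjf, osfn, obro, shtv, fwgk, ikur, lcbr, pdko}.
Vertex ybgr has 11 neighbors: hhkq, yjxw, tkdf, cqpd, obro, shtv, fwgk, ikur, iwgj, lcbr, twju.
Vertex tkdf has 11 neighbors: ybgr, opnd, obbg, acjf, osfn, obro, shtv, fwgk, ikur, lcbr, pdko.
N(obro) = {hhkq, ybgr, opnd, yjxw, obbg, acjf, osfn, tkdf, cqpd, iwgj, twju, pdko}, |N(obro)| = 12.
K_{6,6,5} (perfect); ϑ(G) = α(G) = max{6,6,5} = 6.
ϑ(G) ≈ 6.00000000.
6 ≤ 6 ≤ 6: collapsed.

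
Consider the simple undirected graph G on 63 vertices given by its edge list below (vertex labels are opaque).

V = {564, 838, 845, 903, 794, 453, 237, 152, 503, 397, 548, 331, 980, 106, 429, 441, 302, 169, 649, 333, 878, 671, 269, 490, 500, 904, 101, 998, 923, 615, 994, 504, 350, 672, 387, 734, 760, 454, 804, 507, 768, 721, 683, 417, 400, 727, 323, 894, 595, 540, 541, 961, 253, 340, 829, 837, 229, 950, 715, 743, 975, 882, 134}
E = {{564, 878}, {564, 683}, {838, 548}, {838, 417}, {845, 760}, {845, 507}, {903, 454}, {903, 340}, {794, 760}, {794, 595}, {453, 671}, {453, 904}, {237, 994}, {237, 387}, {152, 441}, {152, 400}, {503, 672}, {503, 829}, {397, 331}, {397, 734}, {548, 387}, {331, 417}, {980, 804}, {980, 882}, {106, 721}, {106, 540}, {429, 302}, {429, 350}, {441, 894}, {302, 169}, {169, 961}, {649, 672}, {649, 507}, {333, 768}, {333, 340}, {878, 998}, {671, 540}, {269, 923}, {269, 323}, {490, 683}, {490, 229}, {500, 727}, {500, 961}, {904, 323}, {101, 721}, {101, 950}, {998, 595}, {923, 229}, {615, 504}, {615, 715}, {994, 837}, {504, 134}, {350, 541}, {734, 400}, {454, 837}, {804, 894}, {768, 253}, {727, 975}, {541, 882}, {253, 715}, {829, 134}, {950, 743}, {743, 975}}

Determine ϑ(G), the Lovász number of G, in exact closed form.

Vertex 101 has 2 neighbors: 721, 950.
N(649) = {672, 507}, |N(649)| = 2.
Vertex 923 has 2 neighbors: 269, 229.
Vertex 331 has 2 neighbors: 397, 417.
2-regular, N=63; the odd cycle C_{63}.
Distinct eigenvalues (to 5 d.p.): [2.0, 1.99006, 1.96034, 1.91115, 1.84295, 1.75644, 1.65248, 1.53209, 1.39647, 1.24698, 1.08509, 0.91242, 0.73068, 0.54168, 0.3473, 0.14946, -0.04986, -0.24869, -0.44504, -0.63697, -0.82257, -1.0, -1.16749, -1.32337, -1.4661, -1.59427, -1.70658, -1.80194, -1.87939, -1.93815, -1.97766, -1.99751].
λ_max=2, λ_min=-2*cos(pi/63); ϑ = −63·λ_min/(λ_max−λ_min) = 63*cos(pi/63)/(cos(pi/63) + 1).
= 31.48041… (decimal).
Sandwich: α(G)=31 ≤ ϑ(G)=63*cos(pi/63)/(cos(pi/63) + 1) ≤ χ(Ḡ)=32 (both strict).

63*cos(pi/63)/(cos(pi/63) + 1)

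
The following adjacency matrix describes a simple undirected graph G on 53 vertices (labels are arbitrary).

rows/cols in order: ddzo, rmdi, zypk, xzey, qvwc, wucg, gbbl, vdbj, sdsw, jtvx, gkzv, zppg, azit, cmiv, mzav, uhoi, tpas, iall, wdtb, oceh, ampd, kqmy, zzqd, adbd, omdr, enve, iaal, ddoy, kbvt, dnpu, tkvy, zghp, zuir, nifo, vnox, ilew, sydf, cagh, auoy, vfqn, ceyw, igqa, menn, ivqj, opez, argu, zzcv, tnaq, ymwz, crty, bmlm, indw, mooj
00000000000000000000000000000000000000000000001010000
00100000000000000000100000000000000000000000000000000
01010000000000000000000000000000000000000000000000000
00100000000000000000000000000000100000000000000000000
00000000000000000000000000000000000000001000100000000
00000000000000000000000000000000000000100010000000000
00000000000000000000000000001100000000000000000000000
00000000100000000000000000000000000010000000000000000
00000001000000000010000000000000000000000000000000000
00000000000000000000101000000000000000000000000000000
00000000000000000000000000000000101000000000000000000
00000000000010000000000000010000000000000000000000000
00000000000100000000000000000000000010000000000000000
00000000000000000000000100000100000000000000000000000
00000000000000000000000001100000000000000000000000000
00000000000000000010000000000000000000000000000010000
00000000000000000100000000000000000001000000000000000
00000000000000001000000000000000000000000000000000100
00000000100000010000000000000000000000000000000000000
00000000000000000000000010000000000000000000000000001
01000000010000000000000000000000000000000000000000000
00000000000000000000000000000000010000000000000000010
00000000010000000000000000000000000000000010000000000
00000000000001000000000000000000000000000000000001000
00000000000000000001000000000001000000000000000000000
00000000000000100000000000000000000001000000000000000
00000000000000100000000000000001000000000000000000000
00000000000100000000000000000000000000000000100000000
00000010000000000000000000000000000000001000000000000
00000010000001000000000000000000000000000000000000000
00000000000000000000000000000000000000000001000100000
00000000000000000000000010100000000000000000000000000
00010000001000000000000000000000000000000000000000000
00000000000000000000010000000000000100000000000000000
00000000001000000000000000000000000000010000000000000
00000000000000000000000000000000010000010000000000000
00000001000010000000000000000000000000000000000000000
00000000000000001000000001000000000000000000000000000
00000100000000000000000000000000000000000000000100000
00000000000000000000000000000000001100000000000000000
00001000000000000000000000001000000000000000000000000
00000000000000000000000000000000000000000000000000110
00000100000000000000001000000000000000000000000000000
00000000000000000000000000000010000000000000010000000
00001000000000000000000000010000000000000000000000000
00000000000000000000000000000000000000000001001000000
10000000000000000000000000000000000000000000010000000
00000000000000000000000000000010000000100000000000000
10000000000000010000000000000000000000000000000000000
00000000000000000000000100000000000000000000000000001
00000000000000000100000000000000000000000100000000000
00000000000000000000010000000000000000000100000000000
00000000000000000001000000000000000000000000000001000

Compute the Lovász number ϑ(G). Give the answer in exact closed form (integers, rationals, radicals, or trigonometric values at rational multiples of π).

53*cos(pi/53)/(cos(pi/53) + 1)

deg(mzav) = 2; N(mzav) = {enve, iaal}.
deg(jtvx) = 2; N(jtvx) = {ampd, zzqd}.
Vertex crty has 2 neighbors: adbd, mooj.
deg(rmdi) = 2; N(rmdi) = {zypk, ampd}.
53-vertex 2-regular graph: the odd cycle C_{53}.
The 27 distinct eigenvalues: [2.0, 1.986, 1.944, 1.875, 1.779, 1.659, 1.515, 1.35, 1.166, 0.966, 0.752, 0.527, 0.295, 0.059, -0.178, -0.412, -0.641, -0.86, -1.068, -1.26, -1.435, -1.59, -1.722, -1.83, -1.913, -1.968, -1.996].
−53·(-2*cos(pi/53)) / ((2)−(-2*cos(pi/53))) = 53*cos(pi/53)/(cos(pi/53) + 1) = ϑ(G).
= 26.47671… (decimal).
Check 26 ≤ 53*cos(pi/53)/(cos(pi/53) + 1) ≤ 27: both strict.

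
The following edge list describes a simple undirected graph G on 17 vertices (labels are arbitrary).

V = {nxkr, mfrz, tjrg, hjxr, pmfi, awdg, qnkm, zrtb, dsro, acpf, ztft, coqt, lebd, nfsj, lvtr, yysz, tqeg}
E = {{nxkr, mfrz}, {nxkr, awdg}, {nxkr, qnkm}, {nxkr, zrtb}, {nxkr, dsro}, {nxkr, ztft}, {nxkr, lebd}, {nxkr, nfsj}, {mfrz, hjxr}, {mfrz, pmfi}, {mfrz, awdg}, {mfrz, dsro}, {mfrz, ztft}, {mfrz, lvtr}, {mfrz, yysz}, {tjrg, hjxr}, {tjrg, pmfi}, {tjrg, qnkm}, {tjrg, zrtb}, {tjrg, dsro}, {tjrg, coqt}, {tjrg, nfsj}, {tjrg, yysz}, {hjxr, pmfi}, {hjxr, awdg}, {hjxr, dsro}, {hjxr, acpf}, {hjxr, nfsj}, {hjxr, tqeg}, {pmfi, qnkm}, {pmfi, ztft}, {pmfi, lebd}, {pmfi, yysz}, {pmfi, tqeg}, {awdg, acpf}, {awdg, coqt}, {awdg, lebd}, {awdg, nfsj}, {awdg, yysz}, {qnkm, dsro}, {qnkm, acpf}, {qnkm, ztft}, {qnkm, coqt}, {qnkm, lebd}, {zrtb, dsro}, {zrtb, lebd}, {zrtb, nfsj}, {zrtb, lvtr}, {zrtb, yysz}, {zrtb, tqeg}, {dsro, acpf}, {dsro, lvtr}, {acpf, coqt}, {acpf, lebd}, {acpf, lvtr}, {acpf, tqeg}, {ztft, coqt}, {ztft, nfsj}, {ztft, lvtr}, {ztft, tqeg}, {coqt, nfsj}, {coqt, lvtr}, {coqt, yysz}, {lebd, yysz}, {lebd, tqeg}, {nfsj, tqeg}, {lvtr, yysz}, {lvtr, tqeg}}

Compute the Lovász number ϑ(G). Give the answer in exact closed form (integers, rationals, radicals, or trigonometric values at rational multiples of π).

N(tjrg) = {hjxr, pmfi, qnkm, zrtb, dsro, coqt, nfsj, yysz}, |N(tjrg)| = 8.
N(nfsj) = {nxkr, tjrg, hjxr, awdg, zrtb, ztft, coqt, tqeg}, |N(nfsj)| = 8.
N(hjxr) = {mfrz, tjrg, pmfi, awdg, dsro, acpf, nfsj, tqeg}, |N(hjxr)| = 8.
N(qnkm) = {nxkr, tjrg, pmfi, dsro, acpf, ztft, coqt, lebd}, |N(qnkm)| = 8.
8-regular, N=17; Paley(17): SR with (k,λ,μ)=(8,3,4).
A has 3 distinct eigenvalues ≈ [8.0, 1.5616, -2.5616].
Lovász: ϑ = −17(-sqrt(17)/2 - 1/2)/(8+-(-sqrt(17)/2 - 1/2)) = sqrt(17).
Numerically 4.123105626.

sqrt(17)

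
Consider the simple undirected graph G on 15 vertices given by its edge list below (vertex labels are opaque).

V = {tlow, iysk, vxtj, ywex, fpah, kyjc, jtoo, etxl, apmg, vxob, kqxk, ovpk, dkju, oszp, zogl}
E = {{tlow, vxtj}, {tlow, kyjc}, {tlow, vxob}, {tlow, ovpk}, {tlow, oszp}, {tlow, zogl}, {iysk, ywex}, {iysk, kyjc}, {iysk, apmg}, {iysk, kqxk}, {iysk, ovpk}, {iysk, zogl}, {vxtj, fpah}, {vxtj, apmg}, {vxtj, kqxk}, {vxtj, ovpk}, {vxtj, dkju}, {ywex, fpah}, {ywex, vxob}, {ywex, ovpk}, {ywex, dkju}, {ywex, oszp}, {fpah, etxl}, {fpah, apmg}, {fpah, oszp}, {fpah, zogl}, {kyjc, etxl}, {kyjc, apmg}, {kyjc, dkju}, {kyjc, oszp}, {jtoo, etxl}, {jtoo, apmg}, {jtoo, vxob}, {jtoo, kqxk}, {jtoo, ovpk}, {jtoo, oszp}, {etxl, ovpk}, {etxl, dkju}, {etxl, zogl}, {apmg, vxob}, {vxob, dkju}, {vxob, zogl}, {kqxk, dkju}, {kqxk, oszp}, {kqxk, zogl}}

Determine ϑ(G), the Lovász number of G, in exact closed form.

Vertex oszp has 6 neighbors: tlow, ywex, fpah, kyjc, jtoo, kqxk.
Vertex fpah has 6 neighbors: vxtj, ywex, etxl, apmg, oszp, zogl.
Vertex dkju has 6 neighbors: vxtj, ywex, kyjc, etxl, vxob, kqxk.
Vertex vxob has 6 neighbors: tlow, ywex, jtoo, apmg, dkju, zogl.
deg(v) = 6 for all v (|V|=15); Kneser-type, 2-subsets of [6].
The 3 distinct eigenvalues: [6.0, 1.0, -3.0].
Lovász: ϑ = −15(-3)/(6+-1*(-3)) = 5.
≈ 5.0000000 (to 7 d.p.).

5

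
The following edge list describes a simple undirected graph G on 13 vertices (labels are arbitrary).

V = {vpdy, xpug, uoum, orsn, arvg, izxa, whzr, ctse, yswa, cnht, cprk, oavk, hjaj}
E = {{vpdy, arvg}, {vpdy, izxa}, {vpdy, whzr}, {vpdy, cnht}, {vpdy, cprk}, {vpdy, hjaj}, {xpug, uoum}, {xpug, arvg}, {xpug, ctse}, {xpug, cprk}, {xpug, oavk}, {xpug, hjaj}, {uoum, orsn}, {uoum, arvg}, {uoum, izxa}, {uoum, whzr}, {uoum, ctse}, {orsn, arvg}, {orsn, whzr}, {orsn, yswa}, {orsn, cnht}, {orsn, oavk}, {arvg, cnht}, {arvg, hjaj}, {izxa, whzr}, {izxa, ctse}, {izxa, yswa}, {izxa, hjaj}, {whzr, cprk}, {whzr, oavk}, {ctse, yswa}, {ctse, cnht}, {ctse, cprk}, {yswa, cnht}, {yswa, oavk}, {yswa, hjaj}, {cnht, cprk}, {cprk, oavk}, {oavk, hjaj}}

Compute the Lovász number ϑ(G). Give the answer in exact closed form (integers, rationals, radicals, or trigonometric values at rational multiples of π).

N(xpug) = {uoum, arvg, ctse, cprk, oavk, hjaj}, |N(xpug)| = 6.
deg(izxa) = 6; N(izxa) = {vpdy, uoum, whzr, ctse, yswa, hjaj}.
N(whzr) = {vpdy, uoum, orsn, izxa, cprk, oavk}, |N(whzr)| = 6.
N(cnht) = {vpdy, orsn, arvg, ctse, yswa, cprk}, |N(cnht)| = 6.
13-vertex 6-regular graph: Paley(13): SR with (k,λ,μ)=(6,2,3).
Distinct eigenvalues (to 3 d.p.): [6.0, 1.303, -2.303].
λ_max=6, λ_min=-sqrt(13)/2 - 1/2; ϑ = −13·λ_min/(λ_max−λ_min) = sqrt(13).
ϑ(G) ≈ 3.60555.

sqrt(13)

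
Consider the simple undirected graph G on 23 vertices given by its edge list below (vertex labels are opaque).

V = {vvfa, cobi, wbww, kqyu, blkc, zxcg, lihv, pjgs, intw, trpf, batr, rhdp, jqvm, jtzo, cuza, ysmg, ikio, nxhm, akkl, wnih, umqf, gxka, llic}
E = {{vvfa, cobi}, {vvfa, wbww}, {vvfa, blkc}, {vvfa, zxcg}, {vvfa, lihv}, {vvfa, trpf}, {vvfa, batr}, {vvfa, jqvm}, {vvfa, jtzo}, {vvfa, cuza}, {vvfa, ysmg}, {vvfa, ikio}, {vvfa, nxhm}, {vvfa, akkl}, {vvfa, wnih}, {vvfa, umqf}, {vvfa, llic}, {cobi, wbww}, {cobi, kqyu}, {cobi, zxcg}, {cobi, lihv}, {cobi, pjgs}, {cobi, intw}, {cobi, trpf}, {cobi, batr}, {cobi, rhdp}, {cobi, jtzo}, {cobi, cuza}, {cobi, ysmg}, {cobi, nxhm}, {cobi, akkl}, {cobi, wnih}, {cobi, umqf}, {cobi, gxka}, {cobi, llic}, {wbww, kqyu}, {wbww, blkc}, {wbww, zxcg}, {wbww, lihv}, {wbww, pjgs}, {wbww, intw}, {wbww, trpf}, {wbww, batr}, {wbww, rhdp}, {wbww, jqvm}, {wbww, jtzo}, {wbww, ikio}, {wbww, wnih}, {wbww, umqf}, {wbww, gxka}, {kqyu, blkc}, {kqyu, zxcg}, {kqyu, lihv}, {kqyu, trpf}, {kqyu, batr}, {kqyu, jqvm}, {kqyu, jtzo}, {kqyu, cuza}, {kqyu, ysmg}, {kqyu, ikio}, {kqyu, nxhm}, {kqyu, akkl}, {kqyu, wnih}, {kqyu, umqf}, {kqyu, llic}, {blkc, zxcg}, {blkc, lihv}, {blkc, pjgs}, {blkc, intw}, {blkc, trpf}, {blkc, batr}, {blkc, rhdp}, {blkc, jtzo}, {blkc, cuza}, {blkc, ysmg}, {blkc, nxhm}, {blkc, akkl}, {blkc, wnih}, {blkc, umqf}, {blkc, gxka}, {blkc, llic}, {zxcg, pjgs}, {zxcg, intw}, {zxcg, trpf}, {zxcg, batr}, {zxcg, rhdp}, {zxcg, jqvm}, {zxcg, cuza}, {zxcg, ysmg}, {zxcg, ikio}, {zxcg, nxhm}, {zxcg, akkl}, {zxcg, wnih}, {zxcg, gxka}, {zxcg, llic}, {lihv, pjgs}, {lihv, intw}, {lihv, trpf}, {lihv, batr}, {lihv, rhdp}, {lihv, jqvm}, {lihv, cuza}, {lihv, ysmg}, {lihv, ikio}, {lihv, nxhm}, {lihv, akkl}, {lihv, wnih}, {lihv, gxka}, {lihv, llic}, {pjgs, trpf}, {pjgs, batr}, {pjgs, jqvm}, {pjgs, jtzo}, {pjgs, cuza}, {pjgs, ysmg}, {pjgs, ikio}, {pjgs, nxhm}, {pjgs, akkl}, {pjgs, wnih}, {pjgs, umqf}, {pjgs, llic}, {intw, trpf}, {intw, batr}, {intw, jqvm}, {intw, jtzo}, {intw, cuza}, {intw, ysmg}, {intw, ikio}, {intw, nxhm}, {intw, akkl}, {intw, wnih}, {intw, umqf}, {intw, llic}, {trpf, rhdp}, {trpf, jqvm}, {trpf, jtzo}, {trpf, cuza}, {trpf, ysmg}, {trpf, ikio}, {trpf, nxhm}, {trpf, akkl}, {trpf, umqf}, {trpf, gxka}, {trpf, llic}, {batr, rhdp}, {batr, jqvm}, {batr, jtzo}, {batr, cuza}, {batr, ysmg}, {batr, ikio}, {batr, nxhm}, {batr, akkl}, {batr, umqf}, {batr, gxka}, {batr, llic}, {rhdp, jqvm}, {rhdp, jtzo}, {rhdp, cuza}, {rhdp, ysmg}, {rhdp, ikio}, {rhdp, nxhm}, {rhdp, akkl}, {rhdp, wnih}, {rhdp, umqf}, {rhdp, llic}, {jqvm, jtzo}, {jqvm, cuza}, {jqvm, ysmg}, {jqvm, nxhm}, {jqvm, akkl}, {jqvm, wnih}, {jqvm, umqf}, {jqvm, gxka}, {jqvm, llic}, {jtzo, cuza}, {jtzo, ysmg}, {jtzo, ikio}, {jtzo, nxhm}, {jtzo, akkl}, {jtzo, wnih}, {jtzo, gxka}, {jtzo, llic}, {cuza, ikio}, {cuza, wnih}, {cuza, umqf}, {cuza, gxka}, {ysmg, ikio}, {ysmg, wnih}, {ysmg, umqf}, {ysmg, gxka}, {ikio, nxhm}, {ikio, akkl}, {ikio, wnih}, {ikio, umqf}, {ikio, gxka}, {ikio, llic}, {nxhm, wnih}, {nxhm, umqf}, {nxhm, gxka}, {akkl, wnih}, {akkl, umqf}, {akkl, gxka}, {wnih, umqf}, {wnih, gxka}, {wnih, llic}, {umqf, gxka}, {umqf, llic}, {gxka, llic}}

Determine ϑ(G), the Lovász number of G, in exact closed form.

Vertex blkc has 19 neighbors: vvfa, wbww, kqyu, zxcg, lihv, pjgs, intw, trpf, batr, rhdp, jtzo, cuza, ysmg, nxhm, akkl, wnih, umqf, gxka, llic.
deg(wnih) = 20; N(wnih) = {vvfa, cobi, wbww, kqyu, blkc, zxcg, lihv, pjgs, intw, rhdp, jqvm, jtzo, cuza, ysmg, ikio, nxhm, akkl, umqf, gxka, llic}.
deg(jtzo) = 19; N(jtzo) = {vvfa, cobi, wbww, kqyu, blkc, pjgs, intw, trpf, batr, rhdp, jqvm, cuza, ysmg, ikio, nxhm, akkl, wnih, gxka, llic}.
N(zxcg) = {vvfa, cobi, wbww, kqyu, blkc, pjgs, intw, trpf, batr, rhdp, jqvm, cuza, ysmg, ikio, nxhm, akkl, wnih, gxka, llic}, |N(zxcg)| = 19.
Complete 5-partite, parts [6, 6, 4, 4, 3]: perfect, ϑ = α = 6.
ϑ(G) ≈ 6.00000.
Sandwich: α(G)=6 ≤ ϑ(G)=6 ≤ χ(Ḡ)=6 (collapsed).

6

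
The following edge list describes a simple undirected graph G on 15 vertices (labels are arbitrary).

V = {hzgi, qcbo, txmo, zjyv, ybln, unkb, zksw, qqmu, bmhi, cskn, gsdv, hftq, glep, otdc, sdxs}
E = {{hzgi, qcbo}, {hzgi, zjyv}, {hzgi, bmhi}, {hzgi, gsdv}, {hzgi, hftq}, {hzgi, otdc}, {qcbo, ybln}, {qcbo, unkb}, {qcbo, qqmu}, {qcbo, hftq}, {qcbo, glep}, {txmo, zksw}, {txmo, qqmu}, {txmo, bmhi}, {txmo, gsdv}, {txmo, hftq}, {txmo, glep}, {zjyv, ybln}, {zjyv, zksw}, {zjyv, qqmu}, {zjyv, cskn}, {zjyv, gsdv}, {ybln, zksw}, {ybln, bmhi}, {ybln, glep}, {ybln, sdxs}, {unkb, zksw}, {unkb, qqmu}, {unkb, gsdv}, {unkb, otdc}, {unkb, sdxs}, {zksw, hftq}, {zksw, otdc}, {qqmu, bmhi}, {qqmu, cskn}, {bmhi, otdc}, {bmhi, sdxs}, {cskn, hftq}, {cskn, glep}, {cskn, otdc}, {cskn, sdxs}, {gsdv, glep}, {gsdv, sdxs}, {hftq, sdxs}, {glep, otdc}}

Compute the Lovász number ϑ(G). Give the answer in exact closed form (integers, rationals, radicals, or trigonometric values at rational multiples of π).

5

deg(hzgi) = 6; N(hzgi) = {qcbo, zjyv, bmhi, gsdv, hftq, otdc}.
deg(qcbo) = 6; N(qcbo) = {hzgi, ybln, unkb, qqmu, hftq, glep}.
N(gsdv) = {hzgi, txmo, zjyv, unkb, glep, sdxs}, |N(gsdv)| = 6.
deg(sdxs) = 6; N(sdxs) = {ybln, unkb, bmhi, cskn, gsdv, hftq}.
Every vertex has degree 6 (N=15); Kneser-type, 2-subsets of [6].
A has 3 distinct eigenvalues ≈ [6.0, 1.0, -3.0].
Lovász (edge-transitive): ϑ = −15·(-3)/((6)−(-3)) = 5.
≈ 5.0000000 (to 7 d.p.).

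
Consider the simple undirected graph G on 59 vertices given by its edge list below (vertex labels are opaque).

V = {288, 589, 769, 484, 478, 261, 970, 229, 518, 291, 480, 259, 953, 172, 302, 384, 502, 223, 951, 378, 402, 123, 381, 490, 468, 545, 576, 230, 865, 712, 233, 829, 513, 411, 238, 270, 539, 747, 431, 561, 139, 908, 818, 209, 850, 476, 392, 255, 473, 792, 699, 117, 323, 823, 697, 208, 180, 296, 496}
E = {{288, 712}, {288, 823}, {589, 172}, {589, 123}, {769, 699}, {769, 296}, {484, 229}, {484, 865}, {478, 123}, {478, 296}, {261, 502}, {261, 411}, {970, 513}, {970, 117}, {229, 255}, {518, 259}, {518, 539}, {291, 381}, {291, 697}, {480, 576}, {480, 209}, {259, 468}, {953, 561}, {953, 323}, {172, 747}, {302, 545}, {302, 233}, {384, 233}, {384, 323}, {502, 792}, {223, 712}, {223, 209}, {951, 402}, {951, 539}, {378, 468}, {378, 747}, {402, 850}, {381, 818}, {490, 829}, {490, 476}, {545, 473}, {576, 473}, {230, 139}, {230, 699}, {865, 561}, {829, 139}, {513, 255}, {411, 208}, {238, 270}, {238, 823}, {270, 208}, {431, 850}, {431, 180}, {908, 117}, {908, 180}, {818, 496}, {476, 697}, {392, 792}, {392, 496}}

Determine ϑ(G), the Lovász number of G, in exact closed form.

deg(496) = 2; N(496) = {818, 392}.
N(233) = {302, 384}, |N(233)| = 2.
deg(323) = 2; N(323) = {953, 384}.
N(478) = {123, 296}, |N(478)| = 2.
G on 59 vertices is 2-regular; connected 2-regular on 59 ⇒ C_{59}.
A has 30 distinct eigenvalues ≈ [2.0, 1.98867, 1.95481, 1.8988, 1.82127, 1.72311, 1.60542, 1.46955, 1.31702, 1.14957, 0.9691, 0.77765, 0.57738, 0.37058, 0.15957, -0.05324, -0.26545, -0.47465, -0.67848, -0.87461, -1.06084, -1.23505, -1.39526, -1.53967, -1.66663, -1.7747, -1.86267, -1.92954, -1.97454, -1.99717].
λ_max=2, λ_min=-2*cos(pi/59); ϑ = −59·λ_min/(λ_max−λ_min) = 59*cos(pi/59)/(cos(pi/59) + 1).
≈ 29.479079936 (to 9 d.p.).
Lovász sandwich 29 ≤ 59*cos(pi/59)/(cos(pi/59) + 1) ≤ 30: both strict.

59*cos(pi/59)/(cos(pi/59) + 1)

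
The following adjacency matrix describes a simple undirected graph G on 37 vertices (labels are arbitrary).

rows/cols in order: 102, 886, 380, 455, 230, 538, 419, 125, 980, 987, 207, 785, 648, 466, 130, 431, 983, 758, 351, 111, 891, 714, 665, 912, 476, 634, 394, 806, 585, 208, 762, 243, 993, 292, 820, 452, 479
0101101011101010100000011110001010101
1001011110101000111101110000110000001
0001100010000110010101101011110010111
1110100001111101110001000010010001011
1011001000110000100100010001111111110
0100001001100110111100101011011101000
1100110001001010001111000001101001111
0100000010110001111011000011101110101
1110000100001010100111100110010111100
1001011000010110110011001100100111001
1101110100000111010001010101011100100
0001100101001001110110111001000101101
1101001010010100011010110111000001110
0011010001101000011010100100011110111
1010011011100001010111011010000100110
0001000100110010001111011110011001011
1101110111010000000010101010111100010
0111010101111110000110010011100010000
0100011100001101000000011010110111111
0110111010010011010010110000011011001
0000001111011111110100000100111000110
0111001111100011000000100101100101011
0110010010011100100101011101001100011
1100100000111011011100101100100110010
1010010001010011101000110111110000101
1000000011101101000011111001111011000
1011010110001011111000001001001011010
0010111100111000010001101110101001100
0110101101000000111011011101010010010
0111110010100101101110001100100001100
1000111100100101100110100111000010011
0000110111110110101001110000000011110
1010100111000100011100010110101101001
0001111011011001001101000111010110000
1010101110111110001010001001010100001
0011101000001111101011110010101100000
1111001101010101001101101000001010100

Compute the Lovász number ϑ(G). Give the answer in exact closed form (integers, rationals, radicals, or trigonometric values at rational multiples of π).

sqrt(37)

N(419) = {102, 886, 230, 538, 987, 648, 130, 351, 111, 891, 714, 806, 585, 762, 292, 820, 452, 479}, |N(419)| = 18.
N(230) = {102, 380, 455, 419, 207, 785, 983, 111, 912, 806, 585, 208, 762, 243, 993, 292, 820, 452}, |N(230)| = 18.
N(987) = {102, 455, 538, 419, 785, 466, 130, 983, 758, 891, 714, 476, 634, 585, 243, 993, 292, 479}, |N(987)| = 18.
N(785) = {455, 230, 125, 987, 648, 431, 983, 758, 111, 891, 665, 912, 476, 806, 243, 292, 820, 479}, |N(785)| = 18.
Regular of degree 18 on 37 vertices: strongly regular (37,18,8,9).
The 3 distinct eigenvalues: [18.0, 2.54138, -3.54138].
Lovász (edge-transitive): ϑ = −37·(-sqrt(37)/2 - 1/2)/((18)−(-sqrt(37)/2 - 1/2)) = sqrt(37).
ϑ(G) ≈ 6.0827625.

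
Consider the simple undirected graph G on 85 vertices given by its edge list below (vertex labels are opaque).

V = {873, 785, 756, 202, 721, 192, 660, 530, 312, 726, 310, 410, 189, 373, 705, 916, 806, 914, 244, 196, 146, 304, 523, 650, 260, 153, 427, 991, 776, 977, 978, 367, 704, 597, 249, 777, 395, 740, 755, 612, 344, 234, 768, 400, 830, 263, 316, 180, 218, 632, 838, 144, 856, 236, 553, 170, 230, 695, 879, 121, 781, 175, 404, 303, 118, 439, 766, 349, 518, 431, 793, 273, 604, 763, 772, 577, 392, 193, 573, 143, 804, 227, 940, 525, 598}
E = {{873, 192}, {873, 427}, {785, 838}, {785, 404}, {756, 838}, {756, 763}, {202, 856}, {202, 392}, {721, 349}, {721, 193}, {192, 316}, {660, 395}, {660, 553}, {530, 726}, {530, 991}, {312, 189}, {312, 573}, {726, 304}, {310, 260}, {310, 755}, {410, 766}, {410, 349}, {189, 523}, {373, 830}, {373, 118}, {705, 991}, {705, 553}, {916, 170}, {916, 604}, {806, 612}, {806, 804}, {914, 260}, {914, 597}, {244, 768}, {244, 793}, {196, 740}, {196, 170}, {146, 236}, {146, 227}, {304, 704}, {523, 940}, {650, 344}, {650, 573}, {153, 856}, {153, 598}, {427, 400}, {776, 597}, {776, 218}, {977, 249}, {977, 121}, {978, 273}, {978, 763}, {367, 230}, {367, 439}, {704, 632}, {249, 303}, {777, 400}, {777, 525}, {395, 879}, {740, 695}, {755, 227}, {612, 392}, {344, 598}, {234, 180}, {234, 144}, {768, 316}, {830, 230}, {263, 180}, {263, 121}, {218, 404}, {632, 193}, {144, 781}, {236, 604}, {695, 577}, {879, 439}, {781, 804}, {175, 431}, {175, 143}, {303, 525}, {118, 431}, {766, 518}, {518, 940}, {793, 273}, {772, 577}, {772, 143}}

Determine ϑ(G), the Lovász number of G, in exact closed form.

85*cos(pi/85)/(cos(pi/85) + 1)

N(598) = {153, 344}, |N(598)| = 2.
N(523) = {189, 940}, |N(523)| = 2.
N(704) = {304, 632}, |N(704)| = 2.
N(349) = {721, 410}, |N(349)| = 2.
Regular of degree 2 on 85 vertices: this is C_{85}, the 85-cycle.
Distinct eigenvalues (to 6 d.p.): [2.0, 1.994538, 1.978183, 1.951024, 1.913209, 1.864944, 1.806494, 1.738178, 1.660368, 1.57349, 1.478018, 1.374473, 1.263422, 1.14547, 1.021262, 0.891477, 0.756822, 0.618034, 0.47587, 0.331108, 0.184537, 0.036958, -0.110823, -0.257998, -0.403765, -0.547326, -0.687898, -0.824713, -0.957023, -1.084107, -1.205269, -1.319849, -1.42722, -1.526797, -1.618034, -1.700434, -1.773547, -1.836974, -1.890368, -1.933437, -1.965946, -1.987718, -1.998634].
−85·(-2*cos(pi/85)) / ((2)−(-2*cos(pi/85))) = 85*cos(pi/85)/(cos(pi/85) + 1) = ϑ(G).
≈ 42.4854826 (to 7 d.p.).
42 ≤ 85*cos(pi/85)/(cos(pi/85) + 1) ≤ 43: both strict.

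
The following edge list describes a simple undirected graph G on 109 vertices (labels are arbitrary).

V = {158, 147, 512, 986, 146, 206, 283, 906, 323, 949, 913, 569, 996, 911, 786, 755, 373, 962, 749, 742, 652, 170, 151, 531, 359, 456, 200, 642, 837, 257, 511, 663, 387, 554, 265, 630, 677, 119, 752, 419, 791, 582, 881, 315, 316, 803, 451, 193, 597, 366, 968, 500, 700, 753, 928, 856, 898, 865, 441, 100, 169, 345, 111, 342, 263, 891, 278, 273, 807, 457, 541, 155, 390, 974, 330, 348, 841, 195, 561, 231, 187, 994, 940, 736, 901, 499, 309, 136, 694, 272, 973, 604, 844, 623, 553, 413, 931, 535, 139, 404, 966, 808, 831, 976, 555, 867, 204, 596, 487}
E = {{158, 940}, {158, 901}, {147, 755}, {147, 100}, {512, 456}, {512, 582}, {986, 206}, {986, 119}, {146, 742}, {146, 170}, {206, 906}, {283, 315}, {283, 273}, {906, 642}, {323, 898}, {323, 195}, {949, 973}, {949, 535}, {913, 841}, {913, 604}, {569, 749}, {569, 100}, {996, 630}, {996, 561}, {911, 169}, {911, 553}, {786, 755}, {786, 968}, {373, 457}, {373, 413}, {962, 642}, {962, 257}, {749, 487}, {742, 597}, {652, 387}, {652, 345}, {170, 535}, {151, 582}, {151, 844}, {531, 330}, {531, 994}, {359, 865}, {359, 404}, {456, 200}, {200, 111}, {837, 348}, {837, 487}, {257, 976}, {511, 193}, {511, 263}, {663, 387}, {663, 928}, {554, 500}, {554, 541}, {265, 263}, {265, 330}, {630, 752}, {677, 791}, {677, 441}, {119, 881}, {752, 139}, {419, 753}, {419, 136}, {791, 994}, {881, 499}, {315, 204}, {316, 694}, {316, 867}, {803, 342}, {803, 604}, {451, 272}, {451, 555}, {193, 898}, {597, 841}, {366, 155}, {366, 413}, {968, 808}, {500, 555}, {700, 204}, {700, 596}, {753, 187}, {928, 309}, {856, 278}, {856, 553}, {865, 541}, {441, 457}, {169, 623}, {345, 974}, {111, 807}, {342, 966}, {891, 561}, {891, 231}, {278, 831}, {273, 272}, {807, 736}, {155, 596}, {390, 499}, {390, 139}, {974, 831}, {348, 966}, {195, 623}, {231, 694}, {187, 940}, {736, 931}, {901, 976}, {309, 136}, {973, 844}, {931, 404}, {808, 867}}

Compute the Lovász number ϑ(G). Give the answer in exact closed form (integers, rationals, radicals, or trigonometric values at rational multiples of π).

109*cos(pi/109)/(cos(pi/109) + 1)

deg(949) = 2; N(949) = {973, 535}.
deg(554) = 2; N(554) = {500, 541}.
Vertex 841 has 2 neighbors: 913, 597.
Vertex 345 has 2 neighbors: 652, 974.
Regular of degree 2 on 109 vertices: this is C_{109}, the 109-cycle.
A has 55 distinct eigenvalues ≈ [2.0, 1.99668, 1.98672, 1.97017, 1.94707, 1.9175, 1.88157, 1.83938, 1.79108, 1.73683, 1.67682, 1.61123, 1.54029, 1.46424, 1.38332, 1.2978, 1.20797, 1.11413, 1.01659, 0.91568, 0.81172, 0.70506, 0.59606, 0.48509, 0.3725, 0.25867, 0.14399, 0.02882, -0.08644, -0.20141, -0.31572, -0.42897, -0.5408, -0.65083, -0.7587, -0.86406, -0.96654, -1.06581, -1.16154, -1.25341, -1.34111, -1.42437, -1.50289, -1.57642, -1.64471, -1.70754, -1.76469, -1.81598, -1.86125, -1.90032, -1.93309, -1.95943, -1.97927, -1.99253, -1.99917].
With N=109: ϑ(G) = 109·(-(-1)*2*cos(pi/109))/(2−(-2*cos(pi/109))) = 109*cos(pi/109)/(cos(pi/109) + 1).
≈ 54.4887 (to 4 d.p.).
α=54, χ(Ḡ)=55; ϑ=109*cos(pi/109)/(cos(pi/109) + 1) lies between (both strict).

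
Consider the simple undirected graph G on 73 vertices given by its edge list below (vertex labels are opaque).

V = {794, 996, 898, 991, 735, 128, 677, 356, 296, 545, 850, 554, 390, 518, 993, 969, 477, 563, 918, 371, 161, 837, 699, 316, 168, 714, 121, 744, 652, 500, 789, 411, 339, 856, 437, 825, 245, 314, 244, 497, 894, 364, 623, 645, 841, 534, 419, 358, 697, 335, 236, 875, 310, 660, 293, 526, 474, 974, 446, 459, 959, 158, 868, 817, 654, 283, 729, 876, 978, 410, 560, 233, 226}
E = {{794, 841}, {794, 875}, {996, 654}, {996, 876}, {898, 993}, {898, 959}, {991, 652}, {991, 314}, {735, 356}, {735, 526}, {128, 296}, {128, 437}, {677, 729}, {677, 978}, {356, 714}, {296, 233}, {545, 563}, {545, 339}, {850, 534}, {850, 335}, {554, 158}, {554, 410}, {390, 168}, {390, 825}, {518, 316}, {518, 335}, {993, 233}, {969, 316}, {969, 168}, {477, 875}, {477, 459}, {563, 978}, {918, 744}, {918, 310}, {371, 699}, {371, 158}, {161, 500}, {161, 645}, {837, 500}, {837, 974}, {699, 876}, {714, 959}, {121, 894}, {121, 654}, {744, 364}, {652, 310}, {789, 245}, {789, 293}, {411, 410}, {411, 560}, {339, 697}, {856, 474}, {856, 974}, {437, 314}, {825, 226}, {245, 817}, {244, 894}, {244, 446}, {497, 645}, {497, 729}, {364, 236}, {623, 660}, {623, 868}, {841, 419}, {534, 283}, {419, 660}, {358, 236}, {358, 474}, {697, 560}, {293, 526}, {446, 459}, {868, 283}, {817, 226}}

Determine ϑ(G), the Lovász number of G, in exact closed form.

73*cos(pi/73)/(cos(pi/73) + 1)

Vertex 283 has 2 neighbors: 534, 868.
N(729) = {677, 497}, |N(729)| = 2.
Vertex 875 has 2 neighbors: 794, 477.
Vertex 560 has 2 neighbors: 411, 697.
deg(v) = 2 for all v (|V|=73); this is C_{73}, the 73-cycle.
Distinct eigenvalues (to 6 d.p.): [2.0, 1.992596, 1.97044, 1.933696, 1.882635, 1.817635, 1.739179, 1.647846, 1.544313, 1.429347, 1.303798, 1.168596, 1.024743, 0.873302, 0.715396, 0.552194, 0.384903, 0.214763, 0.043032, -0.129017, -0.300111, -0.468983, -0.634383, -0.795086, -0.949902, -1.097686, -1.237343, -1.367839, -1.488208, -1.597559, -1.695082, -1.780055, -1.85185, -1.909934, -1.953877, -1.983355, -1.998148].
Lovász: ϑ = −73(-2*cos(pi/73))/(2+-(-1)*2*cos(pi/73)) = 73*cos(pi/73)/(cos(pi/73) + 1).
≈ 36.483094774 (to 9 d.p.).
Check 36 ≤ 73*cos(pi/73)/(cos(pi/73) + 1) ≤ 37: both strict.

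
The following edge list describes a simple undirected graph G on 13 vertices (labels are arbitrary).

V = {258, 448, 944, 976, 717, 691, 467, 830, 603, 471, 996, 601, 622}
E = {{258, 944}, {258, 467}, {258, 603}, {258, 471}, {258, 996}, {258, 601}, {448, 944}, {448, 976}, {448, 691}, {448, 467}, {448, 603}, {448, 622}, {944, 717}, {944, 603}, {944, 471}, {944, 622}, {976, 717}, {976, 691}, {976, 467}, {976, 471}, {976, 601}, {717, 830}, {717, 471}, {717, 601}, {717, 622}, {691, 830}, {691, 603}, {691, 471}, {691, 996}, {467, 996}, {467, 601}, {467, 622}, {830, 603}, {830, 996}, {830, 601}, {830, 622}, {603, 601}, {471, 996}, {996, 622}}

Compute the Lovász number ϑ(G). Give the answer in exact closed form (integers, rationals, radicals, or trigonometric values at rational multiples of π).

sqrt(13)

N(467) = {258, 448, 976, 996, 601, 622}, |N(467)| = 6.
deg(601) = 6; N(601) = {258, 976, 717, 467, 830, 603}.
Vertex 717 has 6 neighbors: 944, 976, 830, 471, 601, 622.
Vertex 691 has 6 neighbors: 448, 976, 830, 603, 471, 996.
6-regular, N=13; Paley(13): SR with (k,λ,μ)=(6,2,3).
Distinct eigenvalues (to 3 d.p.): [6.0, 1.303, -2.303].
With N=13: ϑ(G) = 13·(-(-sqrt(13)/2 - 1/2))/(6−(-sqrt(13)/2 - 1/2)) = sqrt(13).
Numerically 3.60555.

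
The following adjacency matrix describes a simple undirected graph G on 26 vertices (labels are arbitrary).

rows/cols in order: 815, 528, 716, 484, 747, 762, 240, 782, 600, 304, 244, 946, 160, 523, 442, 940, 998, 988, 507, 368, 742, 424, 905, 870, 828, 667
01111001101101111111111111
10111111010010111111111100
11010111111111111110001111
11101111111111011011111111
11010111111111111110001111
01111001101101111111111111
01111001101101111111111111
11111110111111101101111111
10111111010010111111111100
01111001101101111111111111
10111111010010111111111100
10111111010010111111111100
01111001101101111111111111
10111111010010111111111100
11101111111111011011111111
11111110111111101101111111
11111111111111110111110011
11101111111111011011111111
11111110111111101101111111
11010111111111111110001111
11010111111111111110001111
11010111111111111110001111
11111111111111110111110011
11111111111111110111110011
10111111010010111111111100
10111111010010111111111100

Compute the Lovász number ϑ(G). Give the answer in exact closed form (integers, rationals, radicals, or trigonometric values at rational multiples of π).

7

N(762) = {528, 716, 484, 747, 782, 600, 244, 946, 523, 442, 940, 998, 988, 507, 368, 742, 424, 905, 870, 828, 667}, |N(762)| = 21.
N(244) = {815, 716, 484, 747, 762, 240, 782, 304, 160, 442, 940, 998, 988, 507, 368, 742, 424, 905, 870}, |N(244)| = 19.
N(782) = {815, 528, 716, 484, 747, 762, 240, 600, 304, 244, 946, 160, 523, 442, 998, 988, 368, 742, 424, 905, 870, 828, 667}, |N(782)| = 23.
deg(240) = 21; N(240) = {528, 716, 484, 747, 782, 600, 244, 946, 523, 442, 940, 998, 988, 507, 368, 742, 424, 905, 870, 828, 667}.
Complete multipartite on [7, 5, 5, 3, 3, 3]: sandwich collapses at ϑ=7.
= 7.000000… (decimal).
α=7, χ(Ḡ)=7; ϑ=7 lies between (collapsed).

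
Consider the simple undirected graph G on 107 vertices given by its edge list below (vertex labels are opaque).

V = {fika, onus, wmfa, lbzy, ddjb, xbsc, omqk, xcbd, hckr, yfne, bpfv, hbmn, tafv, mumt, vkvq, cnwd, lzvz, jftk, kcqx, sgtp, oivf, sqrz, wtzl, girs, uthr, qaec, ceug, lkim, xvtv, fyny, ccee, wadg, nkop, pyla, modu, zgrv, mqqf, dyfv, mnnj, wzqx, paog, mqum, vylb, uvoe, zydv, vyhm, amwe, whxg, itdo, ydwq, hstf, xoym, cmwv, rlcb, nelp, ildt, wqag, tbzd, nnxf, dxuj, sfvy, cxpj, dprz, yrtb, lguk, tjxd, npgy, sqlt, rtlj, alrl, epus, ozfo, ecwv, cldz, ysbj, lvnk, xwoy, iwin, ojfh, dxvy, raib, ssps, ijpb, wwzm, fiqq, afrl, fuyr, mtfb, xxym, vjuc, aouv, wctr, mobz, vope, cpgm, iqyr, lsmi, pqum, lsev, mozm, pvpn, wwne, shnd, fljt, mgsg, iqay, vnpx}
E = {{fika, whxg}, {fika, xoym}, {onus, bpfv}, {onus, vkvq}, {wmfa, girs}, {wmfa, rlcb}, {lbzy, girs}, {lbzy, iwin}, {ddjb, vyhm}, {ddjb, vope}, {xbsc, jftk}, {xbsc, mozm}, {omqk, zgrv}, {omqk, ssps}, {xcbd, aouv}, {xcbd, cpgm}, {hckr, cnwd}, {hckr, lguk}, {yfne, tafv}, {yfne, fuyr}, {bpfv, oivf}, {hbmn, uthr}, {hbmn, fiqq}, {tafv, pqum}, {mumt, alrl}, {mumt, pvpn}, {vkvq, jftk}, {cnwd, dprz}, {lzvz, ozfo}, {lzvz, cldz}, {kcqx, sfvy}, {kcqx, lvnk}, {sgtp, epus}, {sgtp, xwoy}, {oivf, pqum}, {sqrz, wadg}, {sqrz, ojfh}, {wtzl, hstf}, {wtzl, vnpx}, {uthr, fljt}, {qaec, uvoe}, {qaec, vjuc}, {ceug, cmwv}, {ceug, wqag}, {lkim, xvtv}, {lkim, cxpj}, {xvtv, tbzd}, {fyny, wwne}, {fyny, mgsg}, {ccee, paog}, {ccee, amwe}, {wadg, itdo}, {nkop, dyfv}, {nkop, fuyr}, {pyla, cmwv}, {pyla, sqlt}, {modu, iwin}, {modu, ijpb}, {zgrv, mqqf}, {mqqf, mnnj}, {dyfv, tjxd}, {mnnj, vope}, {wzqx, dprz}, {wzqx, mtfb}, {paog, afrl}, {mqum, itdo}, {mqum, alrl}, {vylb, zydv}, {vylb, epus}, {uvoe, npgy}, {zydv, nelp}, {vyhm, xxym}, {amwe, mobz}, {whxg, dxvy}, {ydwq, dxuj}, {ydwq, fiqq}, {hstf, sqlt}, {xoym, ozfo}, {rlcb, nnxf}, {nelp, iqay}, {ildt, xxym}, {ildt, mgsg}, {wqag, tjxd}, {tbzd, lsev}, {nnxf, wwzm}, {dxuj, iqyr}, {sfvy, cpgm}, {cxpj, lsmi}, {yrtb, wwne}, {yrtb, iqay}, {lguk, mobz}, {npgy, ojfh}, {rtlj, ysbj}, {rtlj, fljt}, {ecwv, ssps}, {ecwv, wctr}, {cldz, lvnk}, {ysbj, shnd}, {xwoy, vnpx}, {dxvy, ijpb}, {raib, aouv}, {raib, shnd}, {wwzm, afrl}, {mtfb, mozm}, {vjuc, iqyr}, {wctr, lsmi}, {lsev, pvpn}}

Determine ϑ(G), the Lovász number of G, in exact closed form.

deg(ecwv) = 2; N(ecwv) = {ssps, wctr}.
Vertex ddjb has 2 neighbors: vyhm, vope.
deg(wwne) = 2; N(wwne) = {fyny, yrtb}.
Vertex ssps has 2 neighbors: omqk, ecwv.
Every vertex has degree 2 (N=107); this is C_{107}, the 107-cycle.
spec(A) ≈ [2.0, 1.996553, 1.986223, 1.969046, 1.945082, 1.914413, 1.877144, 1.833404, 1.783344, 1.727137, 1.664975, 1.597075, 1.523668, 1.44501, 1.36137, 1.273037, 1.180316, 1.083526, 0.983001, 0.879087, 0.772143, 0.662537, 0.550647, 0.43686, 0.321566, 0.205163, 0.088054, -0.02936, -0.146672, -0.263478, -0.379376, -0.493966, -0.606854, -0.717649, -0.825971, -0.931446, -1.033709, -1.132409, -1.227206, -1.317772, -1.403795, -1.484979, -1.561044, -1.631728, -1.696787, -1.755997, -1.809154, -1.856074, -1.896596, -1.930579, -1.957908, -1.978487, -1.992247, -1.999138] (distinct, 6 d.p.).
−107·(-2*cos(pi/107)) / ((2)−(-2*cos(pi/107))) = 107*cos(pi/107)/(cos(pi/107) + 1) = ϑ(G).
≈ 53.48846843 (to 8 d.p.).
Sandwich: α(G)=53 ≤ ϑ(G)=107*cos(pi/107)/(cos(pi/107) + 1) ≤ χ(Ḡ)=54 (both strict).

107*cos(pi/107)/(cos(pi/107) + 1)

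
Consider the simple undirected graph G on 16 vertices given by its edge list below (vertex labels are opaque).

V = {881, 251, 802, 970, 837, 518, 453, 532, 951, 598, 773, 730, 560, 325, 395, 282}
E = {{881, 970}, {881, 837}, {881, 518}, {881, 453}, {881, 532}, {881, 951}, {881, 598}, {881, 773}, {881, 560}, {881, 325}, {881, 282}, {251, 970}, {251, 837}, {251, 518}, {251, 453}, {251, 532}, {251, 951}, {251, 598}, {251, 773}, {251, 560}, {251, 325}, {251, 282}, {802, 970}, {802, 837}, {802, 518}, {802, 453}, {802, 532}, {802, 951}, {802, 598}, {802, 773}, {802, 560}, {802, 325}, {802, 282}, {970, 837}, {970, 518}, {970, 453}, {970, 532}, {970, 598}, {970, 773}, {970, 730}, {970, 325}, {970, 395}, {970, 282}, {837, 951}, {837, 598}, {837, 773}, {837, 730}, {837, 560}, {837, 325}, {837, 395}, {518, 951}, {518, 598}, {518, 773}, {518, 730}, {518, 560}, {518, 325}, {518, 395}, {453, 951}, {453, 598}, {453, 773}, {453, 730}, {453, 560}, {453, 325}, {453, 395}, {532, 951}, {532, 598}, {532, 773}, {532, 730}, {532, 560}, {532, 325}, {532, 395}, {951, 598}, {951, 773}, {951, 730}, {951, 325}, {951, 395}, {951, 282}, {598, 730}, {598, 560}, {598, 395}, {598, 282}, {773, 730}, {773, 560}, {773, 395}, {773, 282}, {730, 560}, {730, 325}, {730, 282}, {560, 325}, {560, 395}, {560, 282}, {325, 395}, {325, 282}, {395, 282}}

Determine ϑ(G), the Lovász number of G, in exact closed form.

5

deg(970) = 13; N(970) = {881, 251, 802, 837, 518, 453, 532, 598, 773, 730, 325, 395, 282}.
N(395) = {970, 837, 518, 453, 532, 951, 598, 773, 560, 325, 282}, |N(395)| = 11.
Vertex 837 has 11 neighbors: 881, 251, 802, 970, 951, 598, 773, 730, 560, 325, 395.
deg(560) = 13; N(560) = {881, 251, 802, 837, 518, 453, 532, 598, 773, 730, 325, 395, 282}.
Complete 4-partite, parts [5, 5, 3, 3]: perfect, ϑ = α = 5.
ϑ(G) ≈ 5.000000.
Sandwich: α(G)=5 ≤ ϑ(G)=5 ≤ χ(Ḡ)=5 (collapsed).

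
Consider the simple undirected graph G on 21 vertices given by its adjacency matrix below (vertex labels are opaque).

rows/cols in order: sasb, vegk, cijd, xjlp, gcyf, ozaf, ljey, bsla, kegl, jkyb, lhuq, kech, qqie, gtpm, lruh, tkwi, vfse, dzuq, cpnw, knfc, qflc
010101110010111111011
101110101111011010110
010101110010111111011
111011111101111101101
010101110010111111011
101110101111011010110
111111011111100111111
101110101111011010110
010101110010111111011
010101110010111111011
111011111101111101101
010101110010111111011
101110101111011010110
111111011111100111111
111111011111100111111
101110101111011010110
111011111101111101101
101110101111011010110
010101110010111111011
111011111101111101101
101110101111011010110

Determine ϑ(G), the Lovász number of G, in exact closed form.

Vertex gcyf has 14 neighbors: vegk, xjlp, ozaf, ljey, bsla, lhuq, qqie, gtpm, lruh, tkwi, vfse, dzuq, knfc, qflc.
deg(bsla) = 14; N(bsla) = {sasb, cijd, xjlp, gcyf, ljey, kegl, jkyb, lhuq, kech, gtpm, lruh, vfse, cpnw, knfc}.
Vertex cpnw has 14 neighbors: vegk, xjlp, ozaf, ljey, bsla, lhuq, qqie, gtpm, lruh, tkwi, vfse, dzuq, knfc, qflc.
deg(xjlp) = 17; N(xjlp) = {sasb, vegk, cijd, gcyf, ozaf, ljey, bsla, kegl, jkyb, kech, qqie, gtpm, lruh, tkwi, dzuq, cpnw, qflc}.
G = K_{7,7,4,3}: α = 7 = χ(Ḡ), so ϑ = 7.
Numerically 7.000000.
α=7, χ(Ḡ)=7; ϑ=7 lies between (collapsed).

7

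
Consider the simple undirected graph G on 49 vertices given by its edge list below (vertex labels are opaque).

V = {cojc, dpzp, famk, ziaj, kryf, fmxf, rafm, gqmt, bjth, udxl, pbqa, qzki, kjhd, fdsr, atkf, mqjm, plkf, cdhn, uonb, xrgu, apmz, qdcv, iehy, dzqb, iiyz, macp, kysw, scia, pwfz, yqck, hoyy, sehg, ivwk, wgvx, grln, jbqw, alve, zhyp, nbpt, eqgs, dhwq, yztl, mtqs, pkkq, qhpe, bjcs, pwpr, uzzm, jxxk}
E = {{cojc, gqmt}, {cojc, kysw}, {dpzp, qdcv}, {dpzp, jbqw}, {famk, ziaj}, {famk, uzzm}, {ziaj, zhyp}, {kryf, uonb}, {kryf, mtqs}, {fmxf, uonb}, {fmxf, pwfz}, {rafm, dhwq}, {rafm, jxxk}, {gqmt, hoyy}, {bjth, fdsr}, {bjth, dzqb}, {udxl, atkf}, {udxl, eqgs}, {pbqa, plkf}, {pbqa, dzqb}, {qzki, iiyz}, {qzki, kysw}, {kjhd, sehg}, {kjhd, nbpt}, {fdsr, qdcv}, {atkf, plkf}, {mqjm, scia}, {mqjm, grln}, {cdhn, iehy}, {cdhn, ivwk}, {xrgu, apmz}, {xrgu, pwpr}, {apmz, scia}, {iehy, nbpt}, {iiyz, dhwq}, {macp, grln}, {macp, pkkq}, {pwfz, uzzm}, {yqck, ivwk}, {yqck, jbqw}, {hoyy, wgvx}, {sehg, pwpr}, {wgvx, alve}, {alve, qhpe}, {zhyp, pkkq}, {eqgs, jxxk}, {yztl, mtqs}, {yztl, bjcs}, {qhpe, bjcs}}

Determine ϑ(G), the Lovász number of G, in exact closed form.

49*cos(pi/49)/(cos(pi/49) + 1)

N(bjth) = {fdsr, dzqb}, |N(bjth)| = 2.
N(iiyz) = {qzki, dhwq}, |N(iiyz)| = 2.
deg(sehg) = 2; N(sehg) = {kjhd, pwpr}.
N(famk) = {ziaj, uzzm}, |N(famk)| = 2.
Regular of degree 2 on 49 vertices: connected 2-regular on 49 ⇒ C_{49}.
The 25 distinct eigenvalues: [2.0, 1.984, 1.935, 1.854, 1.743, 1.603, 1.437, 1.247, 1.037, 0.81, 0.569, 0.319, 0.064, -0.192, -0.445, -0.691, -0.925, -1.144, -1.345, -1.523, -1.676, -1.802, -1.898, -1.963, -1.996].
λ_max=2, λ_min=-2*cos(pi/49); ϑ = −49·λ_min/(λ_max−λ_min) = 49*cos(pi/49)/(cos(pi/49) + 1).
= 24.474805178… (decimal).
Sandwich: α(G)=24 ≤ ϑ(G)=49*cos(pi/49)/(cos(pi/49) + 1) ≤ χ(Ḡ)=25 (both strict).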